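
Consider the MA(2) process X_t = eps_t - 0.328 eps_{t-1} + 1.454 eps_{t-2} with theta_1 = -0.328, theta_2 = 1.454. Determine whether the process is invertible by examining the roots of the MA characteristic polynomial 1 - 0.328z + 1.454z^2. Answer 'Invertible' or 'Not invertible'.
\text{Not invertible}

The MA(q) characteristic polynomial is P(z) = 1 - 0.328z + 1.454z^2.
Invertibility requires all roots to lie outside the unit circle, i.e. |z| > 1 for every root.
Set 1 + (-0.328) z + (1.454) z^2 = 0, i.e. a z^2 + b z + c = 0 with a = 1.454, b = -0.328, c = 1.
Discriminant D = b^2 - 4ac = (-0.328)^2 - 4*(1.454)*1 = 0.107584 - (5.816) = -5.708416.
D < 0, so the roots are the complex-conjugate pair z = (-b +/- i sqrt(-D)) / (2a) = 0.1128 +/- 0.8216i.
For a conjugate pair |z|^2 = z * conj(z) = (product of roots) = c/a = 1/(1.454) = 0.687758, so |z| = sqrt(0.687758) = 0.8293 for both roots.
Moduli of all roots: 0.8293, 0.8293.
All moduli strictly greater than 1? No.
Verdict: Not invertible.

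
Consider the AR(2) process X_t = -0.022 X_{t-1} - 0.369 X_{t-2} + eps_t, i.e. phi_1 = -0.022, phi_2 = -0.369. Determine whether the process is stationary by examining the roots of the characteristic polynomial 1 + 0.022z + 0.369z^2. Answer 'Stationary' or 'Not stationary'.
\text{Stationary}

The AR(p) characteristic polynomial is P(z) = 1 + 0.022z + 0.369z^2.
Stationarity requires all roots to lie outside the unit circle, i.e. |z| > 1 for every root.
Set 1 + (0.022) z + (0.369) z^2 = 0, i.e. a z^2 + b z + c = 0 with a = 0.369, b = 0.022, c = 1.
Discriminant D = b^2 - 4ac = (0.022)^2 - 4*(0.369)*1 = 0.000484 - (1.476) = -1.475516.
D < 0, so the roots are the complex-conjugate pair z = (-b +/- i sqrt(-D)) / (2a) = -0.0298 +/- 1.6459i.
For a conjugate pair |z|^2 = z * conj(z) = (product of roots) = c/a = 1/(0.369) = 2.710027, so |z| = sqrt(2.710027) = 1.6462 for both roots.
Moduli of all roots: 1.6462, 1.6462.
All moduli strictly greater than 1? Yes.
Verdict: Stationary.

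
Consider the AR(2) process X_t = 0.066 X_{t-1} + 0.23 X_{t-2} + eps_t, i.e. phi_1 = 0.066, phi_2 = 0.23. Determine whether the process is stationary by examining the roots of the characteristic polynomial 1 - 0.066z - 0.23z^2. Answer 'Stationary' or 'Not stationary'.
\text{Stationary}

The AR(p) characteristic polynomial is P(z) = 1 - 0.066z - 0.23z^2.
Stationarity requires all roots to lie outside the unit circle, i.e. |z| > 1 for every root.
Set 1 + (-0.066) z + (-0.23) z^2 = 0, i.e. a z^2 + b z + c = 0 with a = -0.23, b = -0.066, c = 1.
Discriminant D = b^2 - 4ac = (-0.066)^2 - 4*(-0.23)*1 = 0.004356 - (-0.92) = 0.924356.
D >= 0, so the roots are real: z = (-b +/- sqrt(D)) / (2a) = (0.066 +/- 0.961434) / (-0.46).
  z_1 = (0.066 + 0.961434) / (-0.46) = -2.2336,   |z_1| = 2.2336.
  z_2 = (0.066 - 0.961434) / (-0.46) = 1.9466,   |z_2| = 1.9466.
Moduli of all roots: 2.2336, 1.9466.
All moduli strictly greater than 1? Yes.
Verdict: Stationary.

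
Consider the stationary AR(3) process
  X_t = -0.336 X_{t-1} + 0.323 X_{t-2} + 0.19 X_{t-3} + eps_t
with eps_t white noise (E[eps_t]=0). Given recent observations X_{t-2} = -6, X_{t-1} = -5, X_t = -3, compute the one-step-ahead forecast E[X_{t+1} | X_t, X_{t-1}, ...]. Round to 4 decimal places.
E[X_{t+1} \mid \mathcal F_t] = -1.7470

For an AR(p) model X_t = c + sum_i phi_i X_{t-i} + eps_t, the
one-step-ahead conditional mean is
  E[X_{t+1} | X_t, ...] = c + sum_i phi_i X_{t+1-i}.
Substitute known values:
  E[X_{t+1} | ...] = (-0.336) * (-3) + (0.323) * (-5) + (0.19) * (-6)
                   = -1.7470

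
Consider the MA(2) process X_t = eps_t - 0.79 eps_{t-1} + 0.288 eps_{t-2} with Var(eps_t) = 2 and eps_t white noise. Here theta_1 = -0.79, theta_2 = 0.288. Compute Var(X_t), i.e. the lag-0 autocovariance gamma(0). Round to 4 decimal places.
\gamma(0) = 3.4141

For an MA(q) process X_t = eps_t + sum_i theta_i eps_{t-i} with
Var(eps_t) = sigma^2, the variance is
  gamma(0) = sigma^2 * (1 + sum_i theta_i^2).
  sum_i theta_i^2 = (-0.79)^2 + (0.288)^2 = 0.6241 + 0.082944 = 0.707044.
  gamma(0) = 2 * (1 + 0.707044) = 2 * 1.707044 = 3.414088, which rounds to 3.4141.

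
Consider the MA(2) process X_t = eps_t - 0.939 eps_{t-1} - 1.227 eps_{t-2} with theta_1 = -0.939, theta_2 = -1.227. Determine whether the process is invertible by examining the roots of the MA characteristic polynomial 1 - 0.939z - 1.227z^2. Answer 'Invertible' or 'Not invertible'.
\text{Not invertible}

The MA(q) characteristic polynomial is P(z) = 1 - 0.939z - 1.227z^2.
Invertibility requires all roots to lie outside the unit circle, i.e. |z| > 1 for every root.
Set 1 + (-0.939) z + (-1.227) z^2 = 0, i.e. a z^2 + b z + c = 0 with a = -1.227, b = -0.939, c = 1.
Discriminant D = b^2 - 4ac = (-0.939)^2 - 4*(-1.227)*1 = 0.881721 - (-4.908) = 5.789721.
D >= 0, so the roots are real: z = (-b +/- sqrt(D)) / (2a) = (0.939 +/- 2.406184) / (-2.454).
  z_1 = (0.939 + 2.406184) / (-2.454) = -1.3632,   |z_1| = 1.3632.
  z_2 = (0.939 - 2.406184) / (-2.454) = 0.5979,   |z_2| = 0.5979.
Moduli of all roots: 1.3632, 0.5979.
All moduli strictly greater than 1? No.
Verdict: Not invertible.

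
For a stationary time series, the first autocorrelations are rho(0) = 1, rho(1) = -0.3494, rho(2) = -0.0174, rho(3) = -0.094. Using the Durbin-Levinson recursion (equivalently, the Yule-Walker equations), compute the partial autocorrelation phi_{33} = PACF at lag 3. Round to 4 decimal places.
\phi_{33} = -0.1829

The PACF at lag k is phi_{kk}, the last component of the solution
to the Yule-Walker system G_k phi = r_k where
  (G_k)_{ij} = rho(|i - j|), (r_k)_i = rho(i), i,j = 1..k.
Equivalently, Durbin-Levinson gives phi_{kk} iteratively:
  phi_{11} = rho(1)
  phi_{kk} = [rho(k) - sum_{j=1..k-1} phi_{k-1,j} rho(k-j)]
            / [1 - sum_{j=1..k-1} phi_{k-1,j} rho(j)],
  phi_{k,j} = phi_{k-1,j} - phi_{kk} phi_{k-1,k-j},  j = 1..k-1.
Step k = 1:
  phi_11 = rho(1) = -0.3494.
Step k = 2:
  phi_22 = [rho(2) - phi_11 rho(1)] / [1 - phi_11 rho(1)] = [-0.0174 - (-0.3494)(-0.3494)] / [1 - (-0.3494)(-0.3494)]
         = -0.13948036 / 0.87791964 = -0.158876.
  Update: phi_21 = phi_11 - phi_22 phi_11 = -0.3494 - (-0.158876)(-0.3494) = -0.404911.
Step k = 3:
  phi_33 = [rho(3) - phi_21 rho(2) - phi_22 rho(1)] / [1 - phi_21 rho(1) - phi_22 rho(2)]
    numerator   = -0.094 - (-0.404911)(-0.0174) - (-0.158876)(-0.3494) = -0.15655673
    denominator = 1 - (-0.404911)(-0.3494) - (-0.158876)(-0.0174) = 0.85575956
  phi_33 = -0.15655673 / 0.85575956 = -0.1829.
Therefore phi_{33} = -0.1829.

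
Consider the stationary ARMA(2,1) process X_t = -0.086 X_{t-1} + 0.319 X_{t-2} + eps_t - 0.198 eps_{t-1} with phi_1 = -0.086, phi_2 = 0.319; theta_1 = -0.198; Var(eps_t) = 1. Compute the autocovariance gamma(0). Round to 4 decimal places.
\gamma(0) = 1.2323

Multiply the model equation by X_{t-k} and take expectations. With theta_0 = psi_0 = 1 and psi_j the MA(infinity) weights, this gives
  gamma(k) - sum_i phi_i gamma(k-i) = c_k,
  c_k = sigma^2 * sum_{j=k..q} theta_j psi_{j-k}   (c_k = 0 for k > q),
using gamma(-m) = gamma(m).
psi-weights needed (psi_j = theta_j + sum_i phi_i psi_{j-i}):
  psi_1 = theta_1 + phi_1 = -0.198 + (-0.086) = -0.284
Right-hand sides:
  c_0 = sigma^2 (1 + theta_1 psi_1) = 1 * (1 + (-0.198)(-0.284)) = 1 * 1.056232 = 1.056232
  c_1 = sigma^2 theta_1 = 1 * (-0.198) = -0.198
  c_2 = 0
Equations for k = 0, 1, 2 (AR order 2, c_2 = 0):
  (E0) gamma(0) = phi_1 gamma(1) + phi_2 gamma(2) + c_0
  (E1) gamma(1) = phi_1 gamma(0) + phi_2 gamma(1) + c_1
  (E2) gamma(2) = phi_1 gamma(1) + phi_2 gamma(0)
From (E1): gamma(1) = A gamma(0) + B with
  A = phi_1 / (1 - phi_2) = -0.086 / 0.681 = -0.126285,   B = c_1 / (1 - phi_2) = -0.198 / 0.681 = -0.290749.
Insert (E2) into (E0): gamma(0) (1 - phi_2^2) = phi_1 (1 + phi_2) gamma(1) + c_0.
  phi_1 (1 + phi_2) = (-0.086)(1.319) = -0.113434,   1 - phi_2^2 = 0.898239.
Replace gamma(1) by A gamma(0) + B and collect gamma(0):
  gamma(0) [0.898239 - (-0.113434)(-0.126285)] = (-0.113434)(-0.290749) + 1.056232
  gamma(0) * 0.883914 = 1.089213
  gamma(0) = 1.089213 / 0.883914 = 1.232261.
Therefore gamma(0) = 1.2323 (to 4 decimal places).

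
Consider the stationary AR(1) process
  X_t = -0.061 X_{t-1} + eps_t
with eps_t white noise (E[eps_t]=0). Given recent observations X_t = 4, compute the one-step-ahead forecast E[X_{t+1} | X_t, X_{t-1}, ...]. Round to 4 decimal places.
E[X_{t+1} \mid \mathcal F_t] = -0.2440

For an AR(p) model X_t = c + sum_i phi_i X_{t-i} + eps_t, the
one-step-ahead conditional mean is
  E[X_{t+1} | X_t, ...] = c + sum_i phi_i X_{t+1-i}.
Substitute known values:
  E[X_{t+1} | ...] = (-0.061) * (4)
                   = -0.2440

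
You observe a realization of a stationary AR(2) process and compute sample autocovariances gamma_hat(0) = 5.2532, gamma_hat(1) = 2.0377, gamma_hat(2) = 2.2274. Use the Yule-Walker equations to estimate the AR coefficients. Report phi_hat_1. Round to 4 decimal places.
\hat\phi_{1} = 0.2630

The Yule-Walker equations for an AR(p) process read, in matrix form,
  Gamma_p phi = r_p,   with   (Gamma_p)_{ij} = gamma(|i - j|),
                       (r_p)_i = gamma(i),   i,j = 1..p.
Substitute the sample gammas (Toeplitz matrix and right-hand side of size 2):
  Gamma_p = [[5.2532, 2.0377], [2.0377, 5.2532]]
  r_p     = [2.0377, 2.2274]
Written out:
  5.2532 phi_1 + 2.0377 phi_2 = 2.0377
  2.0377 phi_1 + 5.2532 phi_2 = 2.2274
Solve by Cramer's rule:
  det = gamma(0)^2 - gamma(1)^2 = (5.2532)^2 - (2.0377)^2 = 27.59611024 - 4.15222129 = 23.44388895
  phi_hat_1 = [gamma(1) gamma(0) - gamma(1) gamma(2)] / det = [(2.0377)(5.2532) - (2.0377)(2.2274)] / 23.44388895 = 6.16567266 / 23.44388895 = 0.263
  phi_hat_2 = [gamma(0) gamma(2) - gamma(1)^2] / det = [(5.2532)(2.2274) - (2.0377)^2] / 23.44388895 = 7.54875639 / 23.44388895 = 0.322
So phi_hat = [0.2630, 0.3220].
Therefore phi_hat_1 = 0.2630.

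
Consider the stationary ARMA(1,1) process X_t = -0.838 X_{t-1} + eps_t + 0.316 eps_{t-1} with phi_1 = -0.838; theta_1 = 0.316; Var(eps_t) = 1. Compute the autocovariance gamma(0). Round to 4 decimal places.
\gamma(0) = 1.9151

Multiply the model equation by X_{t-k} and take expectations. With theta_0 = psi_0 = 1 and psi_j the MA(infinity) weights, this gives
  gamma(k) - sum_i phi_i gamma(k-i) = c_k,
  c_k = sigma^2 * sum_{j=k..q} theta_j psi_{j-k}   (c_k = 0 for k > q),
using gamma(-m) = gamma(m).
psi-weights needed (psi_j = theta_j + sum_i phi_i psi_{j-i}):
  psi_1 = theta_1 + phi_1 = 0.316 + (-0.838) = -0.522
Right-hand sides:
  c_0 = sigma^2 (1 + theta_1 psi_1) = 1 * (1 + (0.316)(-0.522)) = 1 * 0.835048 = 0.835048
  c_1 = sigma^2 theta_1 = 1 * (0.316) = 0.316
  c_2 = 0
Equations for k = 0 and k = 1 (AR order 1):
  gamma(0) = phi_1 gamma(1) + c_0
  gamma(1) = phi_1 gamma(0) + c_1
Substituting the second into the first: gamma(0) (1 - phi_1^2) = c_0 + phi_1 c_1, so
  gamma(0) = (c_0 + phi_1 c_1) / (1 - phi_1^2) = (0.835048 + (-0.838)(0.316)) / (1 - (-0.838)^2) = 0.57024 / 0.297756 = 1.915125.
Therefore gamma(0) = 1.9151 (to 4 decimal places).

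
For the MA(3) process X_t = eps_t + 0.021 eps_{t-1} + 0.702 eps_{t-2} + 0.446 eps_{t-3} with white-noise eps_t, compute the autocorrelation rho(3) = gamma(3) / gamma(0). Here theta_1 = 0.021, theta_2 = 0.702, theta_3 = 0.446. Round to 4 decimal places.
\rho(3) = 0.2636

For an MA(q) process with theta_0 = 1, the autocovariance is
  gamma(k) = sigma^2 * sum_{i=0..q-k} theta_i * theta_{i+k},
and rho(k) = gamma(k) / gamma(0). Sigma^2 cancels.
  numerator   = (1)*(0.446) = 0.446.
  denominator = (1)^2 + (0.021)^2 + (0.702)^2 + (0.446)^2 = 1.692161.
  rho(3) = 0.446 / 1.692161 = 0.2636.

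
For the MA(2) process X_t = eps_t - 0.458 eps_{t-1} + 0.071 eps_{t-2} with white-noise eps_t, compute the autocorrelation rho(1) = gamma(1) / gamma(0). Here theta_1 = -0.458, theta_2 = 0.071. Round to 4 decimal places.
\rho(1) = -0.4038

For an MA(q) process with theta_0 = 1, the autocovariance is
  gamma(k) = sigma^2 * sum_{i=0..q-k} theta_i * theta_{i+k},
and rho(k) = gamma(k) / gamma(0). Sigma^2 cancels.
  numerator   = (1)*(-0.458) + (-0.458)*(0.071) = -0.490518.
  denominator = (1)^2 + (-0.458)^2 + (0.071)^2 = 1.214805.
  rho(1) = -0.490518 / 1.214805 = -0.4038.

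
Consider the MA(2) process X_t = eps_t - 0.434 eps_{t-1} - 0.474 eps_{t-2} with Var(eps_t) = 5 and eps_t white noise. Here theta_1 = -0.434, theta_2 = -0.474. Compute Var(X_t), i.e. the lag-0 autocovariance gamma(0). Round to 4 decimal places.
\gamma(0) = 7.0652

For an MA(q) process X_t = eps_t + sum_i theta_i eps_{t-i} with
Var(eps_t) = sigma^2, the variance is
  gamma(0) = sigma^2 * (1 + sum_i theta_i^2).
  sum_i theta_i^2 = (-0.434)^2 + (-0.474)^2 = 0.188356 + 0.224676 = 0.413032.
  gamma(0) = 5 * (1 + 0.413032) = 5 * 1.413032 = 7.06516, which rounds to 7.0652.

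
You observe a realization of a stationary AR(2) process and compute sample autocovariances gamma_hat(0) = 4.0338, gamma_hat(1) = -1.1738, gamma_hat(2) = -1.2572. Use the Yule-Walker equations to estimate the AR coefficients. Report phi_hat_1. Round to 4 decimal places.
\hat\phi_{1} = -0.4170

The Yule-Walker equations for an AR(p) process read, in matrix form,
  Gamma_p phi = r_p,   with   (Gamma_p)_{ij} = gamma(|i - j|),
                       (r_p)_i = gamma(i),   i,j = 1..p.
Substitute the sample gammas (Toeplitz matrix and right-hand side of size 2):
  Gamma_p = [[4.0338, -1.1738], [-1.1738, 4.0338]]
  r_p     = [-1.1738, -1.2572]
Written out:
  4.0338 phi_1 - 1.1738 phi_2 = -1.1738
  -1.1738 phi_1 + 4.0338 phi_2 = -1.2572
Solve by Cramer's rule:
  det = gamma(0)^2 - gamma(1)^2 = (4.0338)^2 - (-1.1738)^2 = 16.27154244 - 1.37780644 = 14.893736
  phi_hat_1 = [gamma(1) gamma(0) - gamma(1) gamma(2)] / det = [(-1.1738)(4.0338) - (-1.1738)(-1.2572)] / 14.893736 = -6.2105758 / 14.893736 = -0.417
  phi_hat_2 = [gamma(0) gamma(2) - gamma(1)^2] / det = [(4.0338)(-1.2572) - (-1.1738)^2] / 14.893736 = -6.4490998 / 14.893736 = -0.433
So phi_hat = [-0.4170, -0.4330].
Therefore phi_hat_1 = -0.4170.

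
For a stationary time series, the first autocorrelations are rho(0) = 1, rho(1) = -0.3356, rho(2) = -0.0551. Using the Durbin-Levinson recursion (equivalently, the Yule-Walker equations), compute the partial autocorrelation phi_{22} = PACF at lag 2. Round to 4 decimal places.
\phi_{22} = -0.1890

The PACF at lag k is phi_{kk}, the last component of the solution
to the Yule-Walker system G_k phi = r_k where
  (G_k)_{ij} = rho(|i - j|), (r_k)_i = rho(i), i,j = 1..k.
Equivalently, Durbin-Levinson gives phi_{kk} iteratively:
  phi_{11} = rho(1)
  phi_{kk} = [rho(k) - sum_{j=1..k-1} phi_{k-1,j} rho(k-j)]
            / [1 - sum_{j=1..k-1} phi_{k-1,j} rho(j)],
  phi_{k,j} = phi_{k-1,j} - phi_{kk} phi_{k-1,k-j},  j = 1..k-1.
Step k = 1:
  phi_11 = rho(1) = -0.3356.
Step k = 2:
  phi_22 = [rho(2) - phi_11 rho(1)] / [1 - phi_11 rho(1)] = [-0.0551 - (-0.3356)(-0.3356)] / [1 - (-0.3356)(-0.3356)]
         = -0.16772736 / 0.88737264 = -0.189.
Therefore phi_{22} = -0.1890.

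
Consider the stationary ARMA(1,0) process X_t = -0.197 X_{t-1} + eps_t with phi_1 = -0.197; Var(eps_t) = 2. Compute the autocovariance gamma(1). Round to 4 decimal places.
\gamma(1) = -0.4099

Multiply the model equation by X_{t-k} and take expectations. With theta_0 = psi_0 = 1 and psi_j the MA(infinity) weights, this gives
  gamma(k) - sum_i phi_i gamma(k-i) = c_k,
  c_k = sigma^2 * sum_{j=k..q} theta_j psi_{j-k}   (c_k = 0 for k > q),
using gamma(-m) = gamma(m).
Pure AR (q = 0): c_0 = sigma^2 = 2, c_k = 0 for k >= 1.
Equations for k = 0 and k = 1 (AR order 1):
  gamma(0) = phi_1 gamma(1) + c_0
  gamma(1) = phi_1 gamma(0) + c_1
Substituting the second into the first: gamma(0) (1 - phi_1^2) = c_0 + phi_1 c_1, so
  gamma(0) = c_0 / (1 - phi_1^2) = 2 / (1 - (-0.197)^2) = 2 / 0.961191 = 2.080752.
  gamma(1) = phi_1 gamma(0) = (-0.197)(2.080752) = -0.409908.
Therefore gamma(1) = -0.4099 (to 4 decimal places).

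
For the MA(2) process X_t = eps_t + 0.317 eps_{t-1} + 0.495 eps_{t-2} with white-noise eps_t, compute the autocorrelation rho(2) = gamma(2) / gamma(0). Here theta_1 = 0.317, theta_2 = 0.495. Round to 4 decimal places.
\rho(2) = 0.3679

For an MA(q) process with theta_0 = 1, the autocovariance is
  gamma(k) = sigma^2 * sum_{i=0..q-k} theta_i * theta_{i+k},
and rho(k) = gamma(k) / gamma(0). Sigma^2 cancels.
  numerator   = (1)*(0.495) = 0.495.
  denominator = (1)^2 + (0.317)^2 + (0.495)^2 = 1.345514.
  rho(2) = 0.495 / 1.345514 = 0.3679.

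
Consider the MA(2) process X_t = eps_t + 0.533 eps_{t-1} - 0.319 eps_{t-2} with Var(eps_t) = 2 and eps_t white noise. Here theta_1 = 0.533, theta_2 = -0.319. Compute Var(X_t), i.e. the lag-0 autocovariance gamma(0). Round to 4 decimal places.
\gamma(0) = 2.7717

For an MA(q) process X_t = eps_t + sum_i theta_i eps_{t-i} with
Var(eps_t) = sigma^2, the variance is
  gamma(0) = sigma^2 * (1 + sum_i theta_i^2).
  sum_i theta_i^2 = (0.533)^2 + (-0.319)^2 = 0.284089 + 0.101761 = 0.38585.
  gamma(0) = 2 * (1 + 0.38585) = 2 * 1.38585 = 2.7717.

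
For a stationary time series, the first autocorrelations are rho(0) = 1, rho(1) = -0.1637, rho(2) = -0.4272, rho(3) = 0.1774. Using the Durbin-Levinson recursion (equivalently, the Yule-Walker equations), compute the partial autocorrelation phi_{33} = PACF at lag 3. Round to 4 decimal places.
\phi_{33} = -0.0020

The PACF at lag k is phi_{kk}, the last component of the solution
to the Yule-Walker system G_k phi = r_k where
  (G_k)_{ij} = rho(|i - j|), (r_k)_i = rho(i), i,j = 1..k.
Equivalently, Durbin-Levinson gives phi_{kk} iteratively:
  phi_{11} = rho(1)
  phi_{kk} = [rho(k) - sum_{j=1..k-1} phi_{k-1,j} rho(k-j)]
            / [1 - sum_{j=1..k-1} phi_{k-1,j} rho(j)],
  phi_{k,j} = phi_{k-1,j} - phi_{kk} phi_{k-1,k-j},  j = 1..k-1.
Step k = 1:
  phi_11 = rho(1) = -0.1637.
Step k = 2:
  phi_22 = [rho(2) - phi_11 rho(1)] / [1 - phi_11 rho(1)] = [-0.4272 - (-0.1637)(-0.1637)] / [1 - (-0.1637)(-0.1637)]
         = -0.45399769 / 0.97320231 = -0.466499.
  Update: phi_21 = phi_11 - phi_22 phi_11 = -0.1637 - (-0.466499)(-0.1637) = -0.240066.
Step k = 3:
  phi_33 = [rho(3) - phi_21 rho(2) - phi_22 rho(1)] / [1 - phi_21 rho(1) - phi_22 rho(2)]
    numerator   = 0.1774 - (-0.240066)(-0.4272) - (-0.466499)(-0.1637) = -0.00152198
    denominator = 1 - (-0.240066)(-0.1637) - (-0.466499)(-0.4272) = 0.76141294
  phi_33 = -0.00152198 / 0.76141294 = -0.002.
Therefore phi_{33} = -0.0020.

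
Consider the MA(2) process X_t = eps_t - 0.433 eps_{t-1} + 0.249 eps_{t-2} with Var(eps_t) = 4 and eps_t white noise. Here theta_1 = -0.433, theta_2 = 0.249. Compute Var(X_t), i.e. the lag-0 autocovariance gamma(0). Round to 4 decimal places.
\gamma(0) = 4.9980

For an MA(q) process X_t = eps_t + sum_i theta_i eps_{t-i} with
Var(eps_t) = sigma^2, the variance is
  gamma(0) = sigma^2 * (1 + sum_i theta_i^2).
  sum_i theta_i^2 = (-0.433)^2 + (0.249)^2 = 0.187489 + 0.062001 = 0.24949.
  gamma(0) = 4 * (1 + 0.24949) = 4 * 1.24949 = 4.99796, which rounds to 4.9980.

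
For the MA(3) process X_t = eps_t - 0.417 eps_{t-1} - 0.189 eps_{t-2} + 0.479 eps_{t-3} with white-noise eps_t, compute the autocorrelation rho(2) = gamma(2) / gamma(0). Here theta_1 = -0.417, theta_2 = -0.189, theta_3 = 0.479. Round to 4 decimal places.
\rho(2) = -0.2701

For an MA(q) process with theta_0 = 1, the autocovariance is
  gamma(k) = sigma^2 * sum_{i=0..q-k} theta_i * theta_{i+k},
and rho(k) = gamma(k) / gamma(0). Sigma^2 cancels.
  numerator   = (1)*(-0.189) + (-0.417)*(0.479) = -0.388743.
  denominator = (1)^2 + (-0.417)^2 + (-0.189)^2 + (0.479)^2 = 1.439051.
  rho(2) = -0.388743 / 1.439051 = -0.2701.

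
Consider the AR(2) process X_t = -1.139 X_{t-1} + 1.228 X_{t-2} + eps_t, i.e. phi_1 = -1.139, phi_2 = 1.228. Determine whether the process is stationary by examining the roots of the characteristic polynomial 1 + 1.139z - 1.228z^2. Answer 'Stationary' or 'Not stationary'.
\text{Not stationary}

The AR(p) characteristic polynomial is P(z) = 1 + 1.139z - 1.228z^2.
Stationarity requires all roots to lie outside the unit circle, i.e. |z| > 1 for every root.
Set 1 + (1.139) z + (-1.228) z^2 = 0, i.e. a z^2 + b z + c = 0 with a = -1.228, b = 1.139, c = 1.
Discriminant D = b^2 - 4ac = (1.139)^2 - 4*(-1.228)*1 = 1.297321 - (-4.912) = 6.209321.
D >= 0, so the roots are real: z = (-b +/- sqrt(D)) / (2a) = (-1.139 +/- 2.491851) / (-2.456).
  z_1 = (-1.139 + 2.491851) / (-2.456) = -0.5508,   |z_1| = 0.5508.
  z_2 = (-1.139 - 2.491851) / (-2.456) = 1.4784,   |z_2| = 1.4784.
Moduli of all roots: 0.5508, 1.4784.
All moduli strictly greater than 1? No.
Verdict: Not stationary.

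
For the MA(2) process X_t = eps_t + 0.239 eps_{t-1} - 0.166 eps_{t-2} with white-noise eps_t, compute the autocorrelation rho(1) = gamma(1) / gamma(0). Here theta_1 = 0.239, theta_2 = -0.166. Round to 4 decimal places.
\rho(1) = 0.1838

For an MA(q) process with theta_0 = 1, the autocovariance is
  gamma(k) = sigma^2 * sum_{i=0..q-k} theta_i * theta_{i+k},
and rho(k) = gamma(k) / gamma(0). Sigma^2 cancels.
  numerator   = (1)*(0.239) + (0.239)*(-0.166) = 0.199326.
  denominator = (1)^2 + (0.239)^2 + (-0.166)^2 = 1.084677.
  rho(1) = 0.199326 / 1.084677 = 0.1838.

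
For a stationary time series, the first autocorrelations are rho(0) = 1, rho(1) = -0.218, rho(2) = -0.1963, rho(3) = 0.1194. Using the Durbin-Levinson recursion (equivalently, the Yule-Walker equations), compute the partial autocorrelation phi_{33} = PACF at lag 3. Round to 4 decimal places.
\phi_{33} = 0.0111

The PACF at lag k is phi_{kk}, the last component of the solution
to the Yule-Walker system G_k phi = r_k where
  (G_k)_{ij} = rho(|i - j|), (r_k)_i = rho(i), i,j = 1..k.
Equivalently, Durbin-Levinson gives phi_{kk} iteratively:
  phi_{11} = rho(1)
  phi_{kk} = [rho(k) - sum_{j=1..k-1} phi_{k-1,j} rho(k-j)]
            / [1 - sum_{j=1..k-1} phi_{k-1,j} rho(j)],
  phi_{k,j} = phi_{k-1,j} - phi_{kk} phi_{k-1,k-j},  j = 1..k-1.
Step k = 1:
  phi_11 = rho(1) = -0.218.
Step k = 2:
  phi_22 = [rho(2) - phi_11 rho(1)] / [1 - phi_11 rho(1)] = [-0.1963 - (-0.218)(-0.218)] / [1 - (-0.218)(-0.218)]
         = -0.243824 / 0.952476 = -0.25599.
  Update: phi_21 = phi_11 - phi_22 phi_11 = -0.218 - (-0.25599)(-0.218) = -0.273806.
Step k = 3:
  phi_33 = [rho(3) - phi_21 rho(2) - phi_22 rho(1)] / [1 - phi_21 rho(1) - phi_22 rho(2)]
    numerator   = 0.1194 - (-0.273806)(-0.1963) - (-0.25599)(-0.218) = 0.00984619
    denominator = 1 - (-0.273806)(-0.218) - (-0.25599)(-0.1963) = 0.89005958
  phi_33 = 0.00984619 / 0.89005958 = 0.0111.
Therefore phi_{33} = 0.0111.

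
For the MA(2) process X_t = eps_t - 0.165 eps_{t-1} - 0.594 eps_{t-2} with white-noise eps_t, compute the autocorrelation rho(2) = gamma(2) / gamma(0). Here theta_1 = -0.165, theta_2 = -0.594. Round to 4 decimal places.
\rho(2) = -0.4304

For an MA(q) process with theta_0 = 1, the autocovariance is
  gamma(k) = sigma^2 * sum_{i=0..q-k} theta_i * theta_{i+k},
and rho(k) = gamma(k) / gamma(0). Sigma^2 cancels.
  numerator   = (1)*(-0.594) = -0.594.
  denominator = (1)^2 + (-0.165)^2 + (-0.594)^2 = 1.380061.
  rho(2) = -0.594 / 1.380061 = -0.4304.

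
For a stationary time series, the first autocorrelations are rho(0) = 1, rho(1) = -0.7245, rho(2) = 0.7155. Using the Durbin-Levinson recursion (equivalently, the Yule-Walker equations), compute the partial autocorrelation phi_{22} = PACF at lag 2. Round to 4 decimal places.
\phi_{22} = 0.4012

The PACF at lag k is phi_{kk}, the last component of the solution
to the Yule-Walker system G_k phi = r_k where
  (G_k)_{ij} = rho(|i - j|), (r_k)_i = rho(i), i,j = 1..k.
Equivalently, Durbin-Levinson gives phi_{kk} iteratively:
  phi_{11} = rho(1)
  phi_{kk} = [rho(k) - sum_{j=1..k-1} phi_{k-1,j} rho(k-j)]
            / [1 - sum_{j=1..k-1} phi_{k-1,j} rho(j)],
  phi_{k,j} = phi_{k-1,j} - phi_{kk} phi_{k-1,k-j},  j = 1..k-1.
Step k = 1:
  phi_11 = rho(1) = -0.7245.
Step k = 2:
  phi_22 = [rho(2) - phi_11 rho(1)] / [1 - phi_11 rho(1)] = [0.7155 - (-0.7245)(-0.7245)] / [1 - (-0.7245)(-0.7245)]
         = 0.19059975 / 0.47509975 = 0.4012.
Therefore phi_{22} = 0.4012.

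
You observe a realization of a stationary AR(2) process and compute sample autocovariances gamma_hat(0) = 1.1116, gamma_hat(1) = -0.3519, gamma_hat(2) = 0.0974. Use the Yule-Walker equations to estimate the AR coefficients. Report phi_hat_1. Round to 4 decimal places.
\hat\phi_{1} = -0.3210

The Yule-Walker equations for an AR(p) process read, in matrix form,
  Gamma_p phi = r_p,   with   (Gamma_p)_{ij} = gamma(|i - j|),
                       (r_p)_i = gamma(i),   i,j = 1..p.
Substitute the sample gammas (Toeplitz matrix and right-hand side of size 2):
  Gamma_p = [[1.1116, -0.3519], [-0.3519, 1.1116]]
  r_p     = [-0.3519, 0.0974]
Written out:
  1.1116 phi_1 - 0.3519 phi_2 = -0.3519
  -0.3519 phi_1 + 1.1116 phi_2 = 0.0974
Solve by Cramer's rule:
  det = gamma(0)^2 - gamma(1)^2 = (1.1116)^2 - (-0.3519)^2 = 1.23565456 - 0.12383361 = 1.11182095
  phi_hat_1 = [gamma(1) gamma(0) - gamma(1) gamma(2)] / det = [(-0.3519)(1.1116) - (-0.3519)(0.0974)] / 1.11182095 = -0.35689698 / 1.11182095 = -0.321
  phi_hat_2 = [gamma(0) gamma(2) - gamma(1)^2] / det = [(1.1116)(0.0974) - (-0.3519)^2] / 1.11182095 = -0.01556377 / 1.11182095 = -0.014
So phi_hat = [-0.3210, -0.0140].
Therefore phi_hat_1 = -0.3210.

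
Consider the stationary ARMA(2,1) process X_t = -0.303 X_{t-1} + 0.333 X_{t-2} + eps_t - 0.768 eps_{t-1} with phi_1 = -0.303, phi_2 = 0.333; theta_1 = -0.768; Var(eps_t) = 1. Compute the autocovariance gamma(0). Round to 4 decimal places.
\gamma(0) = 3.2419

Multiply the model equation by X_{t-k} and take expectations. With theta_0 = psi_0 = 1 and psi_j the MA(infinity) weights, this gives
  gamma(k) - sum_i phi_i gamma(k-i) = c_k,
  c_k = sigma^2 * sum_{j=k..q} theta_j psi_{j-k}   (c_k = 0 for k > q),
using gamma(-m) = gamma(m).
psi-weights needed (psi_j = theta_j + sum_i phi_i psi_{j-i}):
  psi_1 = theta_1 + phi_1 = -0.768 + (-0.303) = -1.071
Right-hand sides:
  c_0 = sigma^2 (1 + theta_1 psi_1) = 1 * (1 + (-0.768)(-1.071)) = 1 * 1.822528 = 1.822528
  c_1 = sigma^2 theta_1 = 1 * (-0.768) = -0.768
  c_2 = 0
Equations for k = 0, 1, 2 (AR order 2, c_2 = 0):
  (E0) gamma(0) = phi_1 gamma(1) + phi_2 gamma(2) + c_0
  (E1) gamma(1) = phi_1 gamma(0) + phi_2 gamma(1) + c_1
  (E2) gamma(2) = phi_1 gamma(1) + phi_2 gamma(0)
From (E1): gamma(1) = A gamma(0) + B with
  A = phi_1 / (1 - phi_2) = -0.303 / 0.667 = -0.454273,   B = c_1 / (1 - phi_2) = -0.768 / 0.667 = -1.151424.
Insert (E2) into (E0): gamma(0) (1 - phi_2^2) = phi_1 (1 + phi_2) gamma(1) + c_0.
  phi_1 (1 + phi_2) = (-0.303)(1.333) = -0.403899,   1 - phi_2^2 = 0.889111.
Replace gamma(1) by A gamma(0) + B and collect gamma(0):
  gamma(0) [0.889111 - (-0.403899)(-0.454273)] = (-0.403899)(-1.151424) + 1.822528
  gamma(0) * 0.705631 = 2.287587
  gamma(0) = 2.287587 / 0.705631 = 3.241904.
Therefore gamma(0) = 3.2419 (to 4 decimal places).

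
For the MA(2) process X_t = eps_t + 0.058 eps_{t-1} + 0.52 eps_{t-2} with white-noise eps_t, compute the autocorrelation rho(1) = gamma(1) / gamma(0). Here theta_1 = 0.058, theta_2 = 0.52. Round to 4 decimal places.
\rho(1) = 0.0692

For an MA(q) process with theta_0 = 1, the autocovariance is
  gamma(k) = sigma^2 * sum_{i=0..q-k} theta_i * theta_{i+k},
and rho(k) = gamma(k) / gamma(0). Sigma^2 cancels.
  numerator   = (1)*(0.058) + (0.058)*(0.52) = 0.08816.
  denominator = (1)^2 + (0.058)^2 + (0.52)^2 = 1.273764.
  rho(1) = 0.08816 / 1.273764 = 0.0692.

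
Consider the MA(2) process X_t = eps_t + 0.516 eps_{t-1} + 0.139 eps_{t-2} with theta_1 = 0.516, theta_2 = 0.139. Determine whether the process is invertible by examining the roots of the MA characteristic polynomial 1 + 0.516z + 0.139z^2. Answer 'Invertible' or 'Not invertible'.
\text{Invertible}

The MA(q) characteristic polynomial is P(z) = 1 + 0.516z + 0.139z^2.
Invertibility requires all roots to lie outside the unit circle, i.e. |z| > 1 for every root.
Set 1 + (0.516) z + (0.139) z^2 = 0, i.e. a z^2 + b z + c = 0 with a = 0.139, b = 0.516, c = 1.
Discriminant D = b^2 - 4ac = (0.516)^2 - 4*(0.139)*1 = 0.266256 - (0.556) = -0.289744.
D < 0, so the roots are the complex-conjugate pair z = (-b +/- i sqrt(-D)) / (2a) = -1.8561 +/- 1.9363i.
For a conjugate pair |z|^2 = z * conj(z) = (product of roots) = c/a = 1/(0.139) = 7.194245, so |z| = sqrt(7.194245) = 2.6822 for both roots.
Moduli of all roots: 2.6822, 2.6822.
All moduli strictly greater than 1? Yes.
Verdict: Invertible.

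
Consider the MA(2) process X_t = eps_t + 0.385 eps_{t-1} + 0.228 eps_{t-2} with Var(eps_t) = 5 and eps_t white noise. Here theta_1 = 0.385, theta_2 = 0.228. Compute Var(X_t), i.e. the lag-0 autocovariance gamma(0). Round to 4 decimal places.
\gamma(0) = 6.0010

For an MA(q) process X_t = eps_t + sum_i theta_i eps_{t-i} with
Var(eps_t) = sigma^2, the variance is
  gamma(0) = sigma^2 * (1 + sum_i theta_i^2).
  sum_i theta_i^2 = (0.385)^2 + (0.228)^2 = 0.148225 + 0.051984 = 0.200209.
  gamma(0) = 5 * (1 + 0.200209) = 5 * 1.200209 = 6.001045, which rounds to 6.0010.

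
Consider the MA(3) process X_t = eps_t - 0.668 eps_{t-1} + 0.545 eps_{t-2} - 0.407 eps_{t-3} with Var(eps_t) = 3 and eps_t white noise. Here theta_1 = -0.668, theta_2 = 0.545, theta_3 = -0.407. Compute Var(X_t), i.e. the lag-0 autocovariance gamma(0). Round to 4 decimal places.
\gamma(0) = 5.7267

For an MA(q) process X_t = eps_t + sum_i theta_i eps_{t-i} with
Var(eps_t) = sigma^2, the variance is
  gamma(0) = sigma^2 * (1 + sum_i theta_i^2).
  sum_i theta_i^2 = (-0.668)^2 + (0.545)^2 + (-0.407)^2 = 0.446224 + 0.297025 + 0.165649 = 0.908898.
  gamma(0) = 3 * (1 + 0.908898) = 3 * 1.908898 = 5.726694, which rounds to 5.7267.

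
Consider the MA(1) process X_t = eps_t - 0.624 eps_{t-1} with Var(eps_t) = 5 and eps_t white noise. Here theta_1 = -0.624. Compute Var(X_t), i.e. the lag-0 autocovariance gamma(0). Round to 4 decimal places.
\gamma(0) = 6.9469

For an MA(q) process X_t = eps_t + sum_i theta_i eps_{t-i} with
Var(eps_t) = sigma^2, the variance is
  gamma(0) = sigma^2 * (1 + sum_i theta_i^2).
  sum_i theta_i^2 = (-0.624)^2 = 0.389376.
  gamma(0) = 5 * (1 + 0.389376) = 5 * 1.389376 = 6.94688, which rounds to 6.9469.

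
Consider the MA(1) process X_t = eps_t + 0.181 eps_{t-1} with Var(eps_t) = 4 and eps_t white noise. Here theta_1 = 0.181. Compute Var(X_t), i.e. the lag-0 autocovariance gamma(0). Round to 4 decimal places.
\gamma(0) = 4.1310

For an MA(q) process X_t = eps_t + sum_i theta_i eps_{t-i} with
Var(eps_t) = sigma^2, the variance is
  gamma(0) = sigma^2 * (1 + sum_i theta_i^2).
  sum_i theta_i^2 = (0.181)^2 = 0.032761.
  gamma(0) = 4 * (1 + 0.032761) = 4 * 1.032761 = 4.131044, which rounds to 4.1310.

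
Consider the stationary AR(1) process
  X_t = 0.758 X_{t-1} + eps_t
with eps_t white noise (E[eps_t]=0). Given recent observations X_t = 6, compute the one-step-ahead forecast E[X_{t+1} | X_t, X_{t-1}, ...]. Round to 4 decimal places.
E[X_{t+1} \mid \mathcal F_t] = 4.5480

For an AR(p) model X_t = c + sum_i phi_i X_{t-i} + eps_t, the
one-step-ahead conditional mean is
  E[X_{t+1} | X_t, ...] = c + sum_i phi_i X_{t+1-i}.
Substitute known values:
  E[X_{t+1} | ...] = (0.758) * (6)
                   = 4.5480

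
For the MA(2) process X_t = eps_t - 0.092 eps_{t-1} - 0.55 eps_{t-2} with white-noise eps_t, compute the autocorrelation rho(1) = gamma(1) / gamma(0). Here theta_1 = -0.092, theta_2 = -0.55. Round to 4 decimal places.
\rho(1) = -0.0316

For an MA(q) process with theta_0 = 1, the autocovariance is
  gamma(k) = sigma^2 * sum_{i=0..q-k} theta_i * theta_{i+k},
and rho(k) = gamma(k) / gamma(0). Sigma^2 cancels.
  numerator   = (1)*(-0.092) + (-0.092)*(-0.55) = -0.0414.
  denominator = (1)^2 + (-0.092)^2 + (-0.55)^2 = 1.310964.
  rho(1) = -0.0414 / 1.310964 = -0.0316.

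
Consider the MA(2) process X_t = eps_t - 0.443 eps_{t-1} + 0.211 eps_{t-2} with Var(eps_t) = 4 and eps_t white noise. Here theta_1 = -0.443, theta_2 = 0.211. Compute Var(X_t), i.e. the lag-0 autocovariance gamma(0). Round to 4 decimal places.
\gamma(0) = 4.9631

For an MA(q) process X_t = eps_t + sum_i theta_i eps_{t-i} with
Var(eps_t) = sigma^2, the variance is
  gamma(0) = sigma^2 * (1 + sum_i theta_i^2).
  sum_i theta_i^2 = (-0.443)^2 + (0.211)^2 = 0.196249 + 0.044521 = 0.24077.
  gamma(0) = 4 * (1 + 0.24077) = 4 * 1.24077 = 4.96308, which rounds to 4.9631.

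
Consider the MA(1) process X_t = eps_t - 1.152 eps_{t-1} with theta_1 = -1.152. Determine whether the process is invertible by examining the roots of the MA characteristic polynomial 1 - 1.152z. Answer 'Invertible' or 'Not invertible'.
\text{Not invertible}

The MA(q) characteristic polynomial is P(z) = 1 - 1.152z.
Invertibility requires all roots to lie outside the unit circle, i.e. |z| > 1 for every root.
This is linear in z: 1 + (-1.152) z = 0  =>  z = -1/(-1.152) = 0.868056,  |z| = 0.868056.
Moduli of all roots: 0.8681.
All moduli strictly greater than 1? No.
Verdict: Not invertible.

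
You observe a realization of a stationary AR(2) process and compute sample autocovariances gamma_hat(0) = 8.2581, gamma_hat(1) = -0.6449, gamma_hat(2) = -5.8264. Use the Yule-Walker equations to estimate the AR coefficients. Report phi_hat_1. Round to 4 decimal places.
\hat\phi_{1} = -0.1340

The Yule-Walker equations for an AR(p) process read, in matrix form,
  Gamma_p phi = r_p,   with   (Gamma_p)_{ij} = gamma(|i - j|),
                       (r_p)_i = gamma(i),   i,j = 1..p.
Substitute the sample gammas (Toeplitz matrix and right-hand side of size 2):
  Gamma_p = [[8.2581, -0.6449], [-0.6449, 8.2581]]
  r_p     = [-0.6449, -5.8264]
Written out:
  8.2581 phi_1 - 0.6449 phi_2 = -0.6449
  -0.6449 phi_1 + 8.2581 phi_2 = -5.8264
Solve by Cramer's rule:
  det = gamma(0)^2 - gamma(1)^2 = (8.2581)^2 - (-0.6449)^2 = 68.19621561 - 0.41589601 = 67.7803196
  phi_hat_1 = [gamma(1) gamma(0) - gamma(1) gamma(2)] / det = [(-0.6449)(8.2581) - (-0.6449)(-5.8264)] / 67.7803196 = -9.08309405 / 67.7803196 = -0.134
  phi_hat_2 = [gamma(0) gamma(2) - gamma(1)^2] / det = [(8.2581)(-5.8264) - (-0.6449)^2] / 67.7803196 = -48.53088985 / 67.7803196 = -0.716
So phi_hat = [-0.1340, -0.7160].
Therefore phi_hat_1 = -0.1340.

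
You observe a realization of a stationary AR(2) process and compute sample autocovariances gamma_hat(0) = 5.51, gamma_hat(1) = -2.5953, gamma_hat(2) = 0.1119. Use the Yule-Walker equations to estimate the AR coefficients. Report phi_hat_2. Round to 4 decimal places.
\hat\phi_{2} = -0.2590

The Yule-Walker equations for an AR(p) process read, in matrix form,
  Gamma_p phi = r_p,   with   (Gamma_p)_{ij} = gamma(|i - j|),
                       (r_p)_i = gamma(i),   i,j = 1..p.
Substitute the sample gammas (Toeplitz matrix and right-hand side of size 2):
  Gamma_p = [[5.51, -2.5953], [-2.5953, 5.51]]
  r_p     = [-2.5953, 0.1119]
Written out:
  5.51 phi_1 - 2.5953 phi_2 = -2.5953
  -2.5953 phi_1 + 5.51 phi_2 = 0.1119
Solve by Cramer's rule:
  det = gamma(0)^2 - gamma(1)^2 = (5.51)^2 - (-2.5953)^2 = 30.3601 - 6.73558209 = 23.62451791
  phi_hat_1 = [gamma(1) gamma(0) - gamma(1) gamma(2)] / det = [(-2.5953)(5.51) - (-2.5953)(0.1119)] / 23.62451791 = -14.00968893 / 23.62451791 = -0.593
  phi_hat_2 = [gamma(0) gamma(2) - gamma(1)^2] / det = [(5.51)(0.1119) - (-2.5953)^2] / 23.62451791 = -6.11901309 / 23.62451791 = -0.259
So phi_hat = [-0.5930, -0.2590].
Therefore phi_hat_2 = -0.2590.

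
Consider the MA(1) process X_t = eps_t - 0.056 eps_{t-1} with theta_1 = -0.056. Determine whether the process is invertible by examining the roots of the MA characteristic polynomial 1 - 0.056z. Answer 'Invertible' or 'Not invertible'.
\text{Invertible}

The MA(q) characteristic polynomial is P(z) = 1 - 0.056z.
Invertibility requires all roots to lie outside the unit circle, i.e. |z| > 1 for every root.
This is linear in z: 1 + (-0.056) z = 0  =>  z = -1/(-0.056) = 17.857143,  |z| = 17.857143.
Moduli of all roots: 17.8571.
All moduli strictly greater than 1? Yes.
Verdict: Invertible.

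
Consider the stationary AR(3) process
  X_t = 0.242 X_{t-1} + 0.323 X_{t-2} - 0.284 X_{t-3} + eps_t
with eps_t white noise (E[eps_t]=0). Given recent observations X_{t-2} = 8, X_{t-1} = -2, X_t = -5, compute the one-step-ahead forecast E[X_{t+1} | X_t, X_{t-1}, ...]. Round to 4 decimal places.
E[X_{t+1} \mid \mathcal F_t] = -4.1280

For an AR(p) model X_t = c + sum_i phi_i X_{t-i} + eps_t, the
one-step-ahead conditional mean is
  E[X_{t+1} | X_t, ...] = c + sum_i phi_i X_{t+1-i}.
Substitute known values:
  E[X_{t+1} | ...] = (0.242) * (-5) + (0.323) * (-2) + (-0.284) * (8)
                   = -4.1280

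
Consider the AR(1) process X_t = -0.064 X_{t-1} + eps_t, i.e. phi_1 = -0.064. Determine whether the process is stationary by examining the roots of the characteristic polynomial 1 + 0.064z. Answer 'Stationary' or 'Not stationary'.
\text{Stationary}

The AR(p) characteristic polynomial is P(z) = 1 + 0.064z.
Stationarity requires all roots to lie outside the unit circle, i.e. |z| > 1 for every root.
This is linear in z: 1 + (0.064) z = 0  =>  z = -1/(0.064) = -15.625,  |z| = 15.625.
Moduli of all roots: 15.6250.
All moduli strictly greater than 1? Yes.
Verdict: Stationary.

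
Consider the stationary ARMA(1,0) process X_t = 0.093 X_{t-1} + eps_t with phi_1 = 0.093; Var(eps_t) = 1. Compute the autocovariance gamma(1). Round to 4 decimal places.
\gamma(1) = 0.0938

Multiply the model equation by X_{t-k} and take expectations. With theta_0 = psi_0 = 1 and psi_j the MA(infinity) weights, this gives
  gamma(k) - sum_i phi_i gamma(k-i) = c_k,
  c_k = sigma^2 * sum_{j=k..q} theta_j psi_{j-k}   (c_k = 0 for k > q),
using gamma(-m) = gamma(m).
Pure AR (q = 0): c_0 = sigma^2 = 1, c_k = 0 for k >= 1.
Equations for k = 0 and k = 1 (AR order 1):
  gamma(0) = phi_1 gamma(1) + c_0
  gamma(1) = phi_1 gamma(0) + c_1
Substituting the second into the first: gamma(0) (1 - phi_1^2) = c_0 + phi_1 c_1, so
  gamma(0) = c_0 / (1 - phi_1^2) = 1 / (1 - (0.093)^2) = 1 / 0.991351 = 1.008724.
  gamma(1) = phi_1 gamma(0) = (0.093)(1.008724) = 0.093811.
Therefore gamma(1) = 0.0938 (to 4 decimal places).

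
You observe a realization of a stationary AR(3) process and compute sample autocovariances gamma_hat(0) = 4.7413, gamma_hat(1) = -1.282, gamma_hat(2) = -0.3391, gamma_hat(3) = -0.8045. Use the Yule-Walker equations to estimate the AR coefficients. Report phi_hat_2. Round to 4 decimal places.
\hat\phi_{2} = -0.2370

The Yule-Walker equations for an AR(p) process read, in matrix form,
  Gamma_p phi = r_p,   with   (Gamma_p)_{ij} = gamma(|i - j|),
                       (r_p)_i = gamma(i),   i,j = 1..p.
Substitute the sample gammas (Toeplitz matrix and right-hand side of size 3):
  Gamma_p = [[4.7413, -1.282, -0.3391], [-1.282, 4.7413, -1.282], [-0.3391, -1.282, 4.7413]]
  r_p     = [-1.282, -0.3391, -0.8045]
Written out (R1..R3):
  (R1) 4.7413 phi_1 - 1.282 phi_2 - 0.3391 phi_3 = -1.282
  (R2) -1.282 phi_1 + 4.7413 phi_2 - 1.282 phi_3 = -0.3391
  (R3) -0.3391 phi_1 - 1.282 phi_2 + 4.7413 phi_3 = -0.8045
Gaussian elimination:
  R2 <- R2 - (-1.282/4.7413) R1 = R2 - (-0.27039) R1:  4.39466 phi_2 - 1.373689 phi_3 = -0.68574
  R3 <- R3 - (-0.3391/4.7413) R1 = R3 - (-0.07152) R1:  -1.373689 phi_2 + 4.717047 phi_3 = -0.896189
  R3 <- R3 - (-1.373689/4.39466) R2 = R3 - (-0.312581) R2:  4.287658 phi_3 = -1.110539
Back-substitution:
  phi_hat_3 = -1.110539 / 4.287658 = -0.259008
  phi_hat_2 = (-0.68574 - (-1.373689)(-0.259008)) / 4.39466 = -0.237001
  phi_hat_1 = (-1.282 - (-1.282)(-0.237001) - (-0.3391)(-0.259008)) / 4.7413 = -0.352997
So phi_hat = [-0.3530, -0.2370, -0.2590].
Therefore phi_hat_2 = -0.2370.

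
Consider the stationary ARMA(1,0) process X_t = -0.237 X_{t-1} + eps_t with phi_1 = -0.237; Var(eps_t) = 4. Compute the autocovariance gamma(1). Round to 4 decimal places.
\gamma(1) = -1.0044

Multiply the model equation by X_{t-k} and take expectations. With theta_0 = psi_0 = 1 and psi_j the MA(infinity) weights, this gives
  gamma(k) - sum_i phi_i gamma(k-i) = c_k,
  c_k = sigma^2 * sum_{j=k..q} theta_j psi_{j-k}   (c_k = 0 for k > q),
using gamma(-m) = gamma(m).
Pure AR (q = 0): c_0 = sigma^2 = 4, c_k = 0 for k >= 1.
Equations for k = 0 and k = 1 (AR order 1):
  gamma(0) = phi_1 gamma(1) + c_0
  gamma(1) = phi_1 gamma(0) + c_1
Substituting the second into the first: gamma(0) (1 - phi_1^2) = c_0 + phi_1 c_1, so
  gamma(0) = c_0 / (1 - phi_1^2) = 4 / (1 - (-0.237)^2) = 4 / 0.943831 = 4.238047.
  gamma(1) = phi_1 gamma(0) = (-0.237)(4.238047) = -1.004417.
Therefore gamma(1) = -1.0044 (to 4 decimal places).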